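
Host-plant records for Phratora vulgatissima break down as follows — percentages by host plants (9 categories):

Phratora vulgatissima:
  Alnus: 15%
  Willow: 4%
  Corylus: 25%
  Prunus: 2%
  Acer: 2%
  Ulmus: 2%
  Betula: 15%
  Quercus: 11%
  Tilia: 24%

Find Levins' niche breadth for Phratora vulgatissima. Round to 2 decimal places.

Convert percentages to proportions (divide by 100).
Σpᵢ² = 0.15² + 0.04² + 0.25² + 0.02² + 0.02² + 0.02² + 0.15² + 0.11² + 0.24² = 0.0225 + 0.0016 + 0.0625 + 0.0004 + 0.0004 + 0.0004 + 0.0225 + 0.0121 + 0.0576 = 0.1800
B = 1 / 0.1800 = 5.5556

5.56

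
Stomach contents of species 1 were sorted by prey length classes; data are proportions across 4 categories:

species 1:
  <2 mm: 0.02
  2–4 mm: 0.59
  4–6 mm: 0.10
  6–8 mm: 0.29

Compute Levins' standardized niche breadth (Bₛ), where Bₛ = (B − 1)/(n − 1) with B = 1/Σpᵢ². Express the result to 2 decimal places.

Σpᵢ² = 0.02² + 0.59² + 0.10² + 0.29² = 0.0004 + 0.3481 + 0.0100 + 0.0841 = 0.4426
B = 1 / 0.4426 = 2.2594
Bₛ = (B − 1)/(n − 1) = (2.2594 − 1)/(4 − 1) = 1.2594/3 = 0.4198

0.42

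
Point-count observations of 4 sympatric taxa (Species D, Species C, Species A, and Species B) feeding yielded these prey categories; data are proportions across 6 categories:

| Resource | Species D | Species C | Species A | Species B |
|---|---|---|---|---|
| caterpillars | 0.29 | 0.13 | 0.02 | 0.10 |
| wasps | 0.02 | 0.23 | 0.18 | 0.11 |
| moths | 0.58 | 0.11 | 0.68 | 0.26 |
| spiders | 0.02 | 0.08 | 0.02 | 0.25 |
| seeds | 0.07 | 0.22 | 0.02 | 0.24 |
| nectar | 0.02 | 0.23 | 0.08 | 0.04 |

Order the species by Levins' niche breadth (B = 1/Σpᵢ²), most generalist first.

Species C > Species B > Species D > Species A

Σp_Dᵢ² = 0.29² + 0.02² + 0.58² + 0.02² + 0.07² + 0.02² = 0.0841 + 0.0004 + 0.3364 + 0.0004 + 0.0049 + 0.0004 = 0.4266
B_D = 1 / 0.4266 = 2.3441
Σp_Cᵢ² = 0.13² + 0.23² + 0.11² + 0.08² + 0.22² + 0.23² = 0.0169 + 0.0529 + 0.0121 + 0.0064 + 0.0484 + 0.0529 = 0.1896
B_C = 1 / 0.1896 = 5.2743
Σp_Aᵢ² = 0.02² + 0.18² + 0.68² + 0.02² + 0.02² + 0.08² = 0.0004 + 0.0324 + 0.4624 + 0.0004 + 0.0004 + 0.0064 = 0.5024
B_A = 1 / 0.5024 = 1.9904
Σp_Bᵢ² = 0.10² + 0.11² + 0.26² + 0.25² + 0.24² + 0.04² = 0.0100 + 0.0121 + 0.0676 + 0.0625 + 0.0576 + 0.0016 = 0.2114
B_B = 1 / 0.2114 = 4.7304
Ranking by B (broadest → narrowest): Species C (5.27) > Species B (4.73) > Species D (2.34) > Species A (1.99)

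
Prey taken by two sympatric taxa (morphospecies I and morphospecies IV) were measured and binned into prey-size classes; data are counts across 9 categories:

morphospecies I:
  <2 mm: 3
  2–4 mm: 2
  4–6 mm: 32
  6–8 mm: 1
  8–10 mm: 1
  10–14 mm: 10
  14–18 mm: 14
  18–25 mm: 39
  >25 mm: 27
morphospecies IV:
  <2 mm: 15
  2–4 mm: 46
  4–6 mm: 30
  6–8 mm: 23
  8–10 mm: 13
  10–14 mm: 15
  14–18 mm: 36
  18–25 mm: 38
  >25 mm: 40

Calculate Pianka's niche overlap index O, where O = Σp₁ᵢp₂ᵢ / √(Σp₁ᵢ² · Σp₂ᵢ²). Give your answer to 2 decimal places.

Proportions for morphospecies I (n=129): 3/129=0.0233, 2/129=0.0155, 32/129=0.2481, 1/129=0.0078, 1/129=0.0078, 10/129=0.0775, 14/129=0.1085, 39/129=0.3023, 27/129=0.2093
Proportions for morphospecies IV (n=256): 15/256=0.0586, 46/256=0.1797, 30/256=0.1172, 23/256=0.0898, 13/256=0.0508, 15/256=0.0586, 36/256=0.1406, 38/256=0.1484, 40/256=0.1563
Σ p₁ᵢp₂ᵢ = 0.001365 + 0.002785 + 0.029077 + 0.000700 + 0.000396 + 0.004542 + 0.015255 + 0.044861 + 0.032714 = 0.131695
Σp_1ᵢ² = 0.0233² + 0.0155² + 0.2481² + 0.0078² + 0.0078² + 0.0775² + 0.1085² + 0.3023² + 0.2093² = 0.000543 + 0.000240 + 0.061554 + 0.000061 + 0.000061 + 0.006006 + 0.011772 + 0.091385 + 0.043806 = 0.215428
Σp_2ᵢ² = 0.0586² + 0.1797² + 0.1172² + 0.0898² + 0.0508² + 0.0586² + 0.1406² + 0.1484² + 0.1563² = 0.003434 + 0.032292 + 0.013736 + 0.008064 + 0.002581 + 0.003434 + 0.019768 + 0.022023 + 0.024430 = 0.129762
O = 0.131695 / √(0.215428 × 0.129762) = 0.131695 / 0.1671956 = 0.7877

0.79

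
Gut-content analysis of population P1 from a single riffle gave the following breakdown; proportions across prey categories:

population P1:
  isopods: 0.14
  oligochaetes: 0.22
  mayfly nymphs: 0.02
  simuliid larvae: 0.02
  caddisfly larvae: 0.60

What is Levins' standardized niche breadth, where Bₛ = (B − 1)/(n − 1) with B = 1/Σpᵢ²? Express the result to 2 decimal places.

0.33

Σpᵢ² = 0.14² + 0.22² + 0.02² + 0.02² + 0.60² = 0.0196 + 0.0484 + 0.0004 + 0.0004 + 0.3600 = 0.4288
B = 1 / 0.4288 = 2.3321
Bₛ = (B − 1)/(n − 1) = (2.3321 − 1)/(5 − 1) = 1.3321/4 = 0.3330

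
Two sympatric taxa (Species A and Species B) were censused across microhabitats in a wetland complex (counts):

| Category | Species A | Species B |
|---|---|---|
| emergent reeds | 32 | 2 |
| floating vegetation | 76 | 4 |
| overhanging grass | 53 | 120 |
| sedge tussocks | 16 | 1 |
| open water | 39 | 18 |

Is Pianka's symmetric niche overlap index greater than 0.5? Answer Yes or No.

Yes

Proportions for Species A (n=216): 32/216=0.1481, 76/216=0.3519, 53/216=0.2454, 16/216=0.0741, 39/216=0.1806
Proportions for Species B (n=145): 2/145=0.0138, 4/145=0.0276, 120/145=0.8276, 1/145=0.0069, 18/145=0.1241
Σ p₁ᵢp₂ᵢ = 0.002044 + 0.009712 + 0.203093 + 0.000511 + 0.022412 = 0.237772
Σp_1ᵢ² = 0.1481² + 0.3519² + 0.2454² + 0.0741² + 0.1806² = 0.021934 + 0.123834 + 0.060221 + 0.005491 + 0.032616 = 0.244096
Σp_2ᵢ² = 0.0138² + 0.0276² + 0.8276² + 0.0069² + 0.1241² = 0.000190 + 0.000762 + 0.684922 + 0.000048 + 0.015401 = 0.701323
O = 0.237772 / √(0.244096 × 0.701323) = 0.237772 / 0.4137513 = 0.5747
O = 0.5747 > 0.5 → Yes.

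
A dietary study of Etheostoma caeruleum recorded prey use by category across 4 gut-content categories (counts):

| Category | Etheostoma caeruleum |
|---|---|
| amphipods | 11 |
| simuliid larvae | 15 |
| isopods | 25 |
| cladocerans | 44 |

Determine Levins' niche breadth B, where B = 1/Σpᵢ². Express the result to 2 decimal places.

Proportions for Etheostoma caeruleum (n=95): 11/95=0.1158, 15/95=0.1579, 25/95=0.2632, 44/95=0.4632
Σpᵢ² = 0.1158² + 0.1579² + 0.2632² + 0.4632² = 0.013410 + 0.024932 + 0.069274 + 0.214554 = 0.322170
B = 1 / 0.322170 = 3.1040

3.10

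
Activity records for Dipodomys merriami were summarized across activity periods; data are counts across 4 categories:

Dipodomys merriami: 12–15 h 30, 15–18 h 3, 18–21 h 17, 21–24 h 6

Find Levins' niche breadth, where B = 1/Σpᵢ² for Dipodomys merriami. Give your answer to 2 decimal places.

2.54

Proportions for Dipodomys merriami (n=56): 30/56=0.5357, 3/56=0.0536, 17/56=0.3036, 6/56=0.1071
Σpᵢ² = 0.5357² + 0.0536² + 0.3036² + 0.1071² = 0.286974 + 0.002873 + 0.092173 + 0.011470 = 0.393490
B = 1 / 0.393490 = 2.5414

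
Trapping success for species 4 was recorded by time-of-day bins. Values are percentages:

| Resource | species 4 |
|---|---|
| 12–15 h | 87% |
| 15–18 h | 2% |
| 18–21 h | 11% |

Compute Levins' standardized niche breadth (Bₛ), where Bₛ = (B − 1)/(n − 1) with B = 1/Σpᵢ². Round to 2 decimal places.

0.15

Convert percentages to proportions (divide by 100).
Σpᵢ² = 0.87² + 0.02² + 0.11² = 0.7569 + 0.0004 + 0.0121 = 0.7694
B = 1 / 0.7694 = 1.2997
Bₛ = (B − 1)/(n − 1) = (1.2997 − 1)/(3 − 1) = 0.2997/2 = 0.1499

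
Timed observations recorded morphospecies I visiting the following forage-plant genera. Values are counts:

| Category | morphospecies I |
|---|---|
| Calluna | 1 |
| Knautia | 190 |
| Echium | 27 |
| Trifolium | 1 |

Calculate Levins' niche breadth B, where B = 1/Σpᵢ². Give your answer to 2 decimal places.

1.30

Proportions for morphospecies I (n=219): 1/219=0.0046, 190/219=0.8676, 27/219=0.1233, 1/219=0.0046
Σpᵢ² = 0.0046² + 0.8676² + 0.1233² + 0.0046² = 0.000021 + 0.752730 + 0.015203 + 0.000021 = 0.767975
B = 1 / 0.767975 = 1.3021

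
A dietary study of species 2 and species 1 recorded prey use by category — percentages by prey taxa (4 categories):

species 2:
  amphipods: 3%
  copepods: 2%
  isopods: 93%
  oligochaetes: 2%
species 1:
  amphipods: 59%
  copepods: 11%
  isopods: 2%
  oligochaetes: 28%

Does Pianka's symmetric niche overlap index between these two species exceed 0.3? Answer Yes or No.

No

Convert percentages to proportions (divide by 100).
Σ p₁ᵢp₂ᵢ = 0.0177 + 0.0022 + 0.0186 + 0.0056 = 0.0441
Σp_1ᵢ² = 0.03² + 0.02² + 0.93² + 0.02² = 0.0009 + 0.0004 + 0.8649 + 0.0004 = 0.8666
Σp_2ᵢ² = 0.59² + 0.11² + 0.02² + 0.28² = 0.3481 + 0.0121 + 0.0004 + 0.0784 = 0.4390
O = 0.0441 / √(0.8666 × 0.4390) = 0.0441 / 0.61680 = 0.0715
O = 0.0715 < 0.3 → No.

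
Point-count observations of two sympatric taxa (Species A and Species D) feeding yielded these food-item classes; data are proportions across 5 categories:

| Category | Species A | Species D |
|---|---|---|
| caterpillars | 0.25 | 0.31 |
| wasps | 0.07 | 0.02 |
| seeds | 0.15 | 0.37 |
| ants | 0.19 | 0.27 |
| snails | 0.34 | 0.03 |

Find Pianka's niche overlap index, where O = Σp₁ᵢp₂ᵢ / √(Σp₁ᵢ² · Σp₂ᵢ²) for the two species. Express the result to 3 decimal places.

Σ p₁ᵢp₂ᵢ = 0.0775 + 0.0014 + 0.0555 + 0.0513 + 0.0102 = 0.1959
Σp_1ᵢ² = 0.25² + 0.07² + 0.15² + 0.19² + 0.34² = 0.0625 + 0.0049 + 0.0225 + 0.0361 + 0.1156 = 0.2416
Σp_2ᵢ² = 0.31² + 0.02² + 0.37² + 0.27² + 0.03² = 0.0961 + 0.0004 + 0.1369 + 0.0729 + 0.0009 = 0.3072
O = 0.1959 / √(0.2416 × 0.3072) = 0.1959 / 0.272433 = 0.71908

0.719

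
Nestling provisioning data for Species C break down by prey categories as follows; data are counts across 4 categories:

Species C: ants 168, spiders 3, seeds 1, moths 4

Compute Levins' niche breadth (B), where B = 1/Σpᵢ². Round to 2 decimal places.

Proportions for Species C (n=176): 168/176=0.9545, 3/176=0.0170, 1/176=0.0057, 4/176=0.0227
Σpᵢ² = 0.9545² + 0.0170² + 0.0057² + 0.0227² = 0.911070 + 0.000289 + 0.000032 + 0.000515 = 0.911906
B = 1 / 0.911906 = 1.0966

1.10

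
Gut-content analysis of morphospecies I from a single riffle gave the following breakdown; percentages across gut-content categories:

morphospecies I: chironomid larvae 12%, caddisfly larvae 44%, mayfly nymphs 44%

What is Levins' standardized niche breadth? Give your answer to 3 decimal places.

0.745

Convert percentages to proportions (divide by 100).
Σpᵢ² = 0.12² + 0.44² + 0.44² = 0.0144 + 0.1936 + 0.1936 = 0.4016
B = 1 / 0.4016 = 2.49004
Bₛ = (B − 1)/(n − 1) = (2.49004 − 1)/(3 − 1) = 1.49004/2 = 0.74502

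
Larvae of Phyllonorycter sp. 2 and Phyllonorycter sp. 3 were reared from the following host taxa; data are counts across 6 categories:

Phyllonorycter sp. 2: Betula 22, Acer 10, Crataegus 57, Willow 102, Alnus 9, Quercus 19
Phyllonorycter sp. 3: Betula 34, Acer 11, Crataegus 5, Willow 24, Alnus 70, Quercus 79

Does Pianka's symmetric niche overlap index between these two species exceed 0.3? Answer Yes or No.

Yes

Proportions for Phyllonorycter sp. 2 (n=219): 22/219=0.1005, 10/219=0.0457, 57/219=0.2603, 102/219=0.4658, 9/219=0.0411, 19/219=0.0868
Proportions for Phyllonorycter sp. 3 (n=223): 34/223=0.1525, 11/223=0.0493, 5/223=0.0224, 24/223=0.1076, 70/223=0.3139, 79/223=0.3543
Σ p₁ᵢp₂ᵢ = 0.015326 + 0.002253 + 0.005831 + 0.050120 + 0.012901 + 0.030753 = 0.117184
Σp_1ᵢ² = 0.1005² + 0.0457² + 0.2603² + 0.4658² + 0.0411² + 0.0868² = 0.010100 + 0.002088 + 0.067756 + 0.216970 + 0.001689 + 0.007534 = 0.306137
Σp_2ᵢ² = 0.1525² + 0.0493² + 0.0224² + 0.1076² + 0.3139² + 0.3543² = 0.023256 + 0.002430 + 0.000502 + 0.011578 + 0.098533 + 0.125528 = 0.261827
O = 0.117184 / √(0.306137 × 0.261827) = 0.117184 / 0.2831165 = 0.4139
O = 0.4139 > 0.3 → Yes.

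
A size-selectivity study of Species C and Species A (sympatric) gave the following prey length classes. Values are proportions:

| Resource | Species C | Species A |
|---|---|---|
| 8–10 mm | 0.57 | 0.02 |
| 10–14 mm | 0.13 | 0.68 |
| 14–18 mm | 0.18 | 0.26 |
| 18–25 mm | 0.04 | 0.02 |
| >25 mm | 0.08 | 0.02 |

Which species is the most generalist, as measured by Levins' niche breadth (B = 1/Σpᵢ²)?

Σp_Cᵢ² = 0.57² + 0.13² + 0.18² + 0.04² + 0.08² = 0.3249 + 0.0169 + 0.0324 + 0.0016 + 0.0064 = 0.3822
B_C = 1 / 0.3822 = 2.6164
Σp_Aᵢ² = 0.02² + 0.68² + 0.26² + 0.02² + 0.02² = 0.0004 + 0.4624 + 0.0676 + 0.0004 + 0.0004 = 0.5312
B_A = 1 / 0.5312 = 1.8825
Highest B → broadest niche (most generalist): Species C (B = 2.62).

Species C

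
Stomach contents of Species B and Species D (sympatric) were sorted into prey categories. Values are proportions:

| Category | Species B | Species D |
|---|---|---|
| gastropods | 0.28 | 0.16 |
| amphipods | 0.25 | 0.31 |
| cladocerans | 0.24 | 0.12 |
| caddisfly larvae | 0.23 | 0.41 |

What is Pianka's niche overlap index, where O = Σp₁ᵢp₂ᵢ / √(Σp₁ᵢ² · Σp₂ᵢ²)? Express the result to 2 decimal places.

0.89

Σ p₁ᵢp₂ᵢ = 0.0448 + 0.0775 + 0.0288 + 0.0943 = 0.2454
Σp_1ᵢ² = 0.28² + 0.25² + 0.24² + 0.23² = 0.0784 + 0.0625 + 0.0576 + 0.0529 = 0.2514
Σp_2ᵢ² = 0.16² + 0.31² + 0.12² + 0.41² = 0.0256 + 0.0961 + 0.0144 + 0.1681 = 0.3042
O = 0.2454 / √(0.2514 × 0.3042) = 0.2454 / 0.27654 = 0.8874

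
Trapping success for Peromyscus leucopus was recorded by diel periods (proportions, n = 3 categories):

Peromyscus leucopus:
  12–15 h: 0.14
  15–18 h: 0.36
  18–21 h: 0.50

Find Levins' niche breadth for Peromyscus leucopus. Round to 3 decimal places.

2.505

Σpᵢ² = 0.14² + 0.36² + 0.50² = 0.0196 + 0.1296 + 0.2500 = 0.3992
B = 1 / 0.3992 = 2.50501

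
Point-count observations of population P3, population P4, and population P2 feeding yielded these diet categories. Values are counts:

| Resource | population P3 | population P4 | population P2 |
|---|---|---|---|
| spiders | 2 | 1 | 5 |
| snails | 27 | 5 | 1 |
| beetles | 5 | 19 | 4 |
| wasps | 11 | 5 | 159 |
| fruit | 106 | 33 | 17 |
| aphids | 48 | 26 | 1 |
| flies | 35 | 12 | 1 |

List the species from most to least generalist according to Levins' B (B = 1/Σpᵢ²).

Proportions for population P3 (n=234): 2/234=0.0085, 27/234=0.1154, 5/234=0.0214, 11/234=0.0470, 106/234=0.4530, 48/234=0.2051, 35/234=0.1496
Proportions for population P4 (n=101): 1/101=0.0099, 5/101=0.0495, 19/101=0.1881, 5/101=0.0495, 33/101=0.3267, 26/101=0.2574, 12/101=0.1188
Proportions for population P2 (n=188): 5/188=0.0266, 1/188=0.0053, 4/188=0.0213, 159/188=0.8457, 17/188=0.0904, 1/188=0.0053, 1/188=0.0053
Σp_P3ᵢ² = 0.0085² + 0.1154² + 0.0214² + 0.0470² + 0.4530² + 0.2051² + 0.1496² = 0.000072 + 0.013317 + 0.000458 + 0.002209 + 0.205209 + 0.042066 + 0.022380 = 0.285711
B_P3 = 1 / 0.285711 = 3.5000
Σp_P4ᵢ² = 0.0099² + 0.0495² + 0.1881² + 0.0495² + 0.3267² + 0.2574² + 0.1188² = 0.000098 + 0.002450 + 0.035382 + 0.002450 + 0.106733 + 0.066255 + 0.014113 = 0.227481
B_P4 = 1 / 0.227481 = 4.3960
Σp_P2ᵢ² = 0.0266² + 0.0053² + 0.0213² + 0.8457² + 0.0904² + 0.0053² + 0.0053² = 0.000708 + 0.000028 + 0.000454 + 0.715208 + 0.008172 + 0.000028 + 0.000028 = 0.724626
B_P2 = 1 / 0.724626 = 1.3800
Ranking by B (broadest → narrowest): population P4 (4.40) > population P3 (3.50) > population P2 (1.38)

population P4 > population P3 > population P2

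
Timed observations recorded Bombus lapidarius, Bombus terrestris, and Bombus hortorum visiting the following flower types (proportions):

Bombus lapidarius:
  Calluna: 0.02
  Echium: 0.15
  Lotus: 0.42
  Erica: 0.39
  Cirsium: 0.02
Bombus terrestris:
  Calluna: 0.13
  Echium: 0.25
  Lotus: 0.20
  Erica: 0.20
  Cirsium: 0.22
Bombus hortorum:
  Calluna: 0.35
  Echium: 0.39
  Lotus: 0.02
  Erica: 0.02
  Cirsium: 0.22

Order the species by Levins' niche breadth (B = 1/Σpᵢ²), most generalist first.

Σp_lapiᵢ² = 0.02² + 0.15² + 0.42² + 0.39² + 0.02² = 0.0004 + 0.0225 + 0.1764 + 0.1521 + 0.0004 = 0.3518
B_lapi = 1 / 0.3518 = 2.8425
Σp_terrᵢ² = 0.13² + 0.25² + 0.20² + 0.20² + 0.22² = 0.0169 + 0.0625 + 0.0400 + 0.0400 + 0.0484 = 0.2078
B_terr = 1 / 0.2078 = 4.8123
Σp_hortᵢ² = 0.35² + 0.39² + 0.02² + 0.02² + 0.22² = 0.1225 + 0.1521 + 0.0004 + 0.0004 + 0.0484 = 0.3238
B_hort = 1 / 0.3238 = 3.0883
Ranking by B (broadest → narrowest): Bombus terrestris (4.81) > Bombus hortorum (3.09) > Bombus lapidarius (2.84)

Bombus terrestris > Bombus hortorum > Bombus lapidarius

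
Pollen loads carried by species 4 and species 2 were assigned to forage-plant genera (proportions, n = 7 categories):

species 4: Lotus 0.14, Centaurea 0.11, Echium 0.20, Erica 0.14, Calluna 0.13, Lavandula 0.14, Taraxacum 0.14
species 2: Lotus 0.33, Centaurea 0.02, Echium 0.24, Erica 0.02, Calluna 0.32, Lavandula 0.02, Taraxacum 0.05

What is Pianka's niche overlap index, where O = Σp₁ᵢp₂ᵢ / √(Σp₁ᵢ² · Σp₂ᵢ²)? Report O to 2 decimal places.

Σ p₁ᵢp₂ᵢ = 0.0462 + 0.0022 + 0.0480 + 0.0028 + 0.0416 + 0.0028 + 0.0070 = 0.1506
Σp_1ᵢ² = 0.14² + 0.11² + 0.20² + 0.14² + 0.13² + 0.14² + 0.14² = 0.0196 + 0.0121 + 0.0400 + 0.0196 + 0.0169 + 0.0196 + 0.0196 = 0.1474
Σp_2ᵢ² = 0.33² + 0.02² + 0.24² + 0.02² + 0.32² + 0.02² + 0.05² = 0.1089 + 0.0004 + 0.0576 + 0.0004 + 0.1024 + 0.0004 + 0.0025 = 0.2726
O = 0.1506 / √(0.1474 × 0.2726) = 0.1506 / 0.20045 = 0.7513

0.75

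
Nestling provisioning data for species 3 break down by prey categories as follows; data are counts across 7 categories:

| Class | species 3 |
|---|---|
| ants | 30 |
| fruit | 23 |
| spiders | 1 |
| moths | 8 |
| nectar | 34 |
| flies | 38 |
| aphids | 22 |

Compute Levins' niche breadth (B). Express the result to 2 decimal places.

Proportions for species 3 (n=156): 30/156=0.1923, 23/156=0.1474, 1/156=0.0064, 8/156=0.0513, 34/156=0.2179, 38/156=0.2436, 22/156=0.1410
Σpᵢ² = 0.1923² + 0.1474² + 0.0064² + 0.0513² + 0.2179² + 0.2436² + 0.1410² = 0.036979 + 0.021727 + 0.000041 + 0.002632 + 0.047480 + 0.059341 + 0.019881 = 0.188081
B = 1 / 0.188081 = 5.3169

5.32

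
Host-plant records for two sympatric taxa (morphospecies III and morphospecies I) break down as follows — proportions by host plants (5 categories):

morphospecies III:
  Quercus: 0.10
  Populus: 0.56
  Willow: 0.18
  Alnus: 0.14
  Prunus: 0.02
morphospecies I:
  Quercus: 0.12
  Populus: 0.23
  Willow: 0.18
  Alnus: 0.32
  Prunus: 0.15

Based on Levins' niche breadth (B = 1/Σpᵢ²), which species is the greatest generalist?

Σp_IIIᵢ² = 0.10² + 0.56² + 0.18² + 0.14² + 0.02² = 0.0100 + 0.3136 + 0.0324 + 0.0196 + 0.0004 = 0.3760
B_III = 1 / 0.3760 = 2.6596
Σp_Iᵢ² = 0.12² + 0.23² + 0.18² + 0.32² + 0.15² = 0.0144 + 0.0529 + 0.0324 + 0.1024 + 0.0225 = 0.2246
B_I = 1 / 0.2246 = 4.4524
Highest B → broadest niche (most generalist): morphospecies I (B = 4.45).

morphospecies I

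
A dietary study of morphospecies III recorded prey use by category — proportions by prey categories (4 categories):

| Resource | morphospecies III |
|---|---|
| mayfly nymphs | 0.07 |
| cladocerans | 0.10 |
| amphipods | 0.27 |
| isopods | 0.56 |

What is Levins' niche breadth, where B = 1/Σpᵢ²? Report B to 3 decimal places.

2.491

Σpᵢ² = 0.07² + 0.10² + 0.27² + 0.56² = 0.0049 + 0.0100 + 0.0729 + 0.3136 = 0.4014
B = 1 / 0.4014 = 2.49128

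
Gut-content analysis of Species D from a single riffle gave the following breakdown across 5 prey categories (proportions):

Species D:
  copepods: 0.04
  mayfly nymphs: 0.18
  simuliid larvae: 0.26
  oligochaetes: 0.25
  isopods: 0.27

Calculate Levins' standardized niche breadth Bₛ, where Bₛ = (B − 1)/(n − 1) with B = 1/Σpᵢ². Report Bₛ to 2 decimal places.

Σpᵢ² = 0.04² + 0.18² + 0.26² + 0.25² + 0.27² = 0.0016 + 0.0324 + 0.0676 + 0.0625 + 0.0729 = 0.2370
B = 1 / 0.2370 = 4.2194
Bₛ = (B − 1)/(n − 1) = (4.2194 − 1)/(5 − 1) = 3.2194/4 = 0.8049

0.80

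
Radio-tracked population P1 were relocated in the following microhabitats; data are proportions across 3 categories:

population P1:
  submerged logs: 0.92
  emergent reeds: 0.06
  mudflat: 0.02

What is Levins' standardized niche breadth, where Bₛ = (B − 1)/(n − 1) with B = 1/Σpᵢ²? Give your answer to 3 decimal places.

Σpᵢ² = 0.92² + 0.06² + 0.02² = 0.8464 + 0.0036 + 0.0004 = 0.8504
B = 1 / 0.8504 = 1.17592
Bₛ = (B − 1)/(n − 1) = (1.17592 − 1)/(3 − 1) = 0.17592/2 = 0.08796

0.088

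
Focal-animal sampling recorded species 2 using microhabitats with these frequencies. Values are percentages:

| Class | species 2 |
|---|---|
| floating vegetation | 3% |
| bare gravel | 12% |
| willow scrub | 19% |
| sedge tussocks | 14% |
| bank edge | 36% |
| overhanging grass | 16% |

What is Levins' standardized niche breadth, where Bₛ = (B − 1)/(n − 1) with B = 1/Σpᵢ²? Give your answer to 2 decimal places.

Convert percentages to proportions (divide by 100).
Σpᵢ² = 0.03² + 0.12² + 0.19² + 0.14² + 0.36² + 0.16² = 0.0009 + 0.0144 + 0.0361 + 0.0196 + 0.1296 + 0.0256 = 0.2262
B = 1 / 0.2262 = 4.4209
Bₛ = (B − 1)/(n − 1) = (4.4209 − 1)/(6 − 1) = 3.4209/5 = 0.6842

0.68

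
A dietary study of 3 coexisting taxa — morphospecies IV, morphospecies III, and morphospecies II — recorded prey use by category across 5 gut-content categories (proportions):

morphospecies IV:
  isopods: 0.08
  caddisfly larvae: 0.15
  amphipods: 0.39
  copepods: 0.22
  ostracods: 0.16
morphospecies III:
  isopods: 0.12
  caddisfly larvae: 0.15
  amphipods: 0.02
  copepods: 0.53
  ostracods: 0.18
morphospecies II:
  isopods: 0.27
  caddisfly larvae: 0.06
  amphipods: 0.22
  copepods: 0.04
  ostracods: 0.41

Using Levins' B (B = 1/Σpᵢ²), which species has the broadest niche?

morphospecies IV

Σp_IVᵢ² = 0.08² + 0.15² + 0.39² + 0.22² + 0.16² = 0.0064 + 0.0225 + 0.1521 + 0.0484 + 0.0256 = 0.2550
B_IV = 1 / 0.2550 = 3.9216
Σp_IIIᵢ² = 0.12² + 0.15² + 0.02² + 0.53² + 0.18² = 0.0144 + 0.0225 + 0.0004 + 0.2809 + 0.0324 = 0.3506
B_III = 1 / 0.3506 = 2.8523
Σp_IIᵢ² = 0.27² + 0.06² + 0.22² + 0.04² + 0.41² = 0.0729 + 0.0036 + 0.0484 + 0.0016 + 0.1681 = 0.2946
B_II = 1 / 0.2946 = 3.3944
Highest B → broadest niche (most generalist): morphospecies IV (B = 3.92).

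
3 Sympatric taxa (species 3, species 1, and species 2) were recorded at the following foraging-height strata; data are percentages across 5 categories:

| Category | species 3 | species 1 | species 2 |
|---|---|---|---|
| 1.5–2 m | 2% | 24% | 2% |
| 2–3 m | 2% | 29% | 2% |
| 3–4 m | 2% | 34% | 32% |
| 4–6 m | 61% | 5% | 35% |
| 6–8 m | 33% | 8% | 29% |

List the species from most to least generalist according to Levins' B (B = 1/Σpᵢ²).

species 1 > species 2 > species 3

Convert percentages to proportions (divide by 100).
Σp_3ᵢ² = 0.02² + 0.02² + 0.02² + 0.61² + 0.33² = 0.0004 + 0.0004 + 0.0004 + 0.3721 + 0.1089 = 0.4822
B_3 = 1 / 0.4822 = 2.0738
Σp_1ᵢ² = 0.24² + 0.29² + 0.34² + 0.05² + 0.08² = 0.0576 + 0.0841 + 0.1156 + 0.0025 + 0.0064 = 0.2662
B_1 = 1 / 0.2662 = 3.7566
Σp_2ᵢ² = 0.02² + 0.02² + 0.32² + 0.35² + 0.29² = 0.0004 + 0.0004 + 0.1024 + 0.1225 + 0.0841 = 0.3098
B_2 = 1 / 0.3098 = 3.2279
Ranking by B (broadest → narrowest): species 1 (3.76) > species 2 (3.23) > species 3 (2.07)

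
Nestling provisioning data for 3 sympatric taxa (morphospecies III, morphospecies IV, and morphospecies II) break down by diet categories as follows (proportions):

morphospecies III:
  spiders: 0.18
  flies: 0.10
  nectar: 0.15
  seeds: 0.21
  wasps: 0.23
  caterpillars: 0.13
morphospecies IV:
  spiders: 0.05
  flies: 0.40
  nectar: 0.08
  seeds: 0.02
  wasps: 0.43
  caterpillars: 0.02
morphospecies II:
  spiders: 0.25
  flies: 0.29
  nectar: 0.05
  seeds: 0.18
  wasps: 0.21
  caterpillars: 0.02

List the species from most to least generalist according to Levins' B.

Σp_IIIᵢ² = 0.18² + 0.10² + 0.15² + 0.21² + 0.23² + 0.13² = 0.0324 + 0.0100 + 0.0225 + 0.0441 + 0.0529 + 0.0169 = 0.1788
B_III = 1 / 0.1788 = 5.5928
Σp_IVᵢ² = 0.05² + 0.40² + 0.08² + 0.02² + 0.43² + 0.02² = 0.0025 + 0.1600 + 0.0064 + 0.0004 + 0.1849 + 0.0004 = 0.3546
B_IV = 1 / 0.3546 = 2.8201
Σp_IIᵢ² = 0.25² + 0.29² + 0.05² + 0.18² + 0.21² + 0.02² = 0.0625 + 0.0841 + 0.0025 + 0.0324 + 0.0441 + 0.0004 = 0.2260
B_II = 1 / 0.2260 = 4.4248
Ranking by B (broadest → narrowest): morphospecies III (5.59) > morphospecies II (4.42) > morphospecies IV (2.82)

morphospecies III > morphospecies II > morphospecies IV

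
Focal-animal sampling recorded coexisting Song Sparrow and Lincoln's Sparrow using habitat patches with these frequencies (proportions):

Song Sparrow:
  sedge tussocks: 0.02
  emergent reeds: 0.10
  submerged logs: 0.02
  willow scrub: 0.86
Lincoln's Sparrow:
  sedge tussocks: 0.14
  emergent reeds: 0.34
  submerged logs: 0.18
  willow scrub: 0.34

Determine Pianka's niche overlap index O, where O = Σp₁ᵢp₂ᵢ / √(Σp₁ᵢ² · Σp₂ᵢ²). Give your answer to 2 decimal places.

Σ p₁ᵢp₂ᵢ = 0.0028 + 0.0340 + 0.0036 + 0.2924 = 0.3328
Σp_1ᵢ² = 0.02² + 0.10² + 0.02² + 0.86² = 0.0004 + 0.0100 + 0.0004 + 0.7396 = 0.7504
Σp_2ᵢ² = 0.14² + 0.34² + 0.18² + 0.34² = 0.0196 + 0.1156 + 0.0324 + 0.1156 = 0.2832
O = 0.3328 / √(0.7504 × 0.2832) = 0.3328 / 0.46099 = 0.7219

0.72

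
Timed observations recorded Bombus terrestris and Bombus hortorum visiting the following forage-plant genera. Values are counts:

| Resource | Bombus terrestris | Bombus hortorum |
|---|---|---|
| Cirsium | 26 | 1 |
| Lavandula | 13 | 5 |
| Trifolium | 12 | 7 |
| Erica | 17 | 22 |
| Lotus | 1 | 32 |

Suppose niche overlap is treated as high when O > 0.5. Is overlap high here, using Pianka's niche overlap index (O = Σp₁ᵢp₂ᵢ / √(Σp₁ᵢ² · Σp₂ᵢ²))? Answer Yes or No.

No

Proportions for Bombus terrestris (n=69): 26/69=0.3768, 13/69=0.1884, 12/69=0.1739, 17/69=0.2464, 1/69=0.0145
Proportions for Bombus hortorum (n=67): 1/67=0.0149, 5/67=0.0746, 7/67=0.1045, 22/67=0.3284, 32/67=0.4776
Σ p₁ᵢp₂ᵢ = 0.005614 + 0.014055 + 0.018173 + 0.080918 + 0.006925 = 0.125685
Σp_1ᵢ² = 0.3768² + 0.1884² + 0.1739² + 0.2464² + 0.0145² = 0.141978 + 0.035495 + 0.030241 + 0.060713 + 0.000210 = 0.268637
Σp_2ᵢ² = 0.0149² + 0.0746² + 0.1045² + 0.3284² + 0.4776² = 0.000222 + 0.005565 + 0.010920 + 0.107847 + 0.228102 = 0.352656
O = 0.125685 / √(0.268637 × 0.352656) = 0.125685 / 0.3077929 = 0.4083
O = 0.4083 < 0.5 → No.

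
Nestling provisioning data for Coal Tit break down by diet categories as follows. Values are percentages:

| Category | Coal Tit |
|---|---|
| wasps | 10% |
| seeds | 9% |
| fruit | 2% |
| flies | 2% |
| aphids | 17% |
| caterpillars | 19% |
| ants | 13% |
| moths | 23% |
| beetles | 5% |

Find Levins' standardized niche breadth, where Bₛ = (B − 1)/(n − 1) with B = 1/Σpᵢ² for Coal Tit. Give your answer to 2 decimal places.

Convert percentages to proportions (divide by 100).
Σpᵢ² = 0.10² + 0.09² + 0.02² + 0.02² + 0.17² + 0.19² + 0.13² + 0.23² + 0.05² = 0.0100 + 0.0081 + 0.0004 + 0.0004 + 0.0289 + 0.0361 + 0.0169 + 0.0529 + 0.0025 = 0.1562
B = 1 / 0.1562 = 6.4020
Bₛ = (B − 1)/(n − 1) = (6.4020 − 1)/(9 − 1) = 5.4020/8 = 0.6753

0.68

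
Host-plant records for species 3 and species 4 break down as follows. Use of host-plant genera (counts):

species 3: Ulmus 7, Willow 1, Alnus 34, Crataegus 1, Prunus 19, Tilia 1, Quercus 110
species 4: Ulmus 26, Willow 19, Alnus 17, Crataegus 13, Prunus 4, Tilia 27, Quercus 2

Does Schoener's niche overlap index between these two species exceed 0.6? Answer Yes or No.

Proportions for species 3 (n=173): 7/173=0.0405, 1/173=0.0058, 34/173=0.1965, 1/173=0.0058, 19/173=0.1098, 1/173=0.0058, 110/173=0.6358
Proportions for species 4 (n=108): 26/108=0.2407, 19/108=0.1759, 17/108=0.1574, 13/108=0.1204, 4/108=0.0370, 27/108=0.2500, 2/108=0.0185
Σ|p₁ᵢ − p₂ᵢ| = 0.2002 + 0.1701 + 0.0391 + 0.1146 + 0.0728 + 0.2442 + 0.6173 = 1.4583
D = 1 − ½ × 1.4583 = 1 − 0.72915 = 0.27085
D = 0.27085 < 0.6 → No.

No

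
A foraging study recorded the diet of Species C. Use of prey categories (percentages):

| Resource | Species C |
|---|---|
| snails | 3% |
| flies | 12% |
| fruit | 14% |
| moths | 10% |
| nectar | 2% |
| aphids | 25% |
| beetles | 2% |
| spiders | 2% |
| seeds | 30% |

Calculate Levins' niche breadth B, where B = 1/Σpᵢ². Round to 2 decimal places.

Convert percentages to proportions (divide by 100).
Σpᵢ² = 0.03² + 0.12² + 0.14² + 0.10² + 0.02² + 0.25² + 0.02² + 0.02² + 0.30² = 0.0009 + 0.0144 + 0.0196 + 0.0100 + 0.0004 + 0.0625 + 0.0004 + 0.0004 + 0.0900 = 0.1986
B = 1 / 0.1986 = 5.0352

5.04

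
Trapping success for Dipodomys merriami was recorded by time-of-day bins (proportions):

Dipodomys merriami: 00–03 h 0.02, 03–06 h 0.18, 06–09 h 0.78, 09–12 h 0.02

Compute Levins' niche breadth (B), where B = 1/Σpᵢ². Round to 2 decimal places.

1.56

Σpᵢ² = 0.02² + 0.18² + 0.78² + 0.02² = 0.0004 + 0.0324 + 0.6084 + 0.0004 = 0.6416
B = 1 / 0.6416 = 1.5586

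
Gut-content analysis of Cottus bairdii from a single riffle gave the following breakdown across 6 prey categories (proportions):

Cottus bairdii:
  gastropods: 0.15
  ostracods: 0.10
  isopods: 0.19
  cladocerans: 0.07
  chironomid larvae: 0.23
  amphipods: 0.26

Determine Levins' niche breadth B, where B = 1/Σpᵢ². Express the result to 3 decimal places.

Σpᵢ² = 0.15² + 0.10² + 0.19² + 0.07² + 0.23² + 0.26² = 0.0225 + 0.0100 + 0.0361 + 0.0049 + 0.0529 + 0.0676 = 0.1940
B = 1 / 0.1940 = 5.15464

5.155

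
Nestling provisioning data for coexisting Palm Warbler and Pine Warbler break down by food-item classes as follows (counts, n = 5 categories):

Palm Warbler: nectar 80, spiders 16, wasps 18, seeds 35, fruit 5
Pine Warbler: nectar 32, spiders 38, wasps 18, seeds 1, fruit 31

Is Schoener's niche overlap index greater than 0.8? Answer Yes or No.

Proportions for Palm Warbler (n=154): 80/154=0.5195, 16/154=0.1039, 18/154=0.1169, 35/154=0.2273, 5/154=0.0325
Proportions for Pine Warbler (n=120): 32/120=0.2667, 38/120=0.3167, 18/120=0.1500, 1/120=0.0083, 31/120=0.2583
Σ|p₁ᵢ − p₂ᵢ| = 0.2528 + 0.2128 + 0.0331 + 0.2190 + 0.2258 = 0.9435
D = 1 − ½ × 0.9435 = 1 − 0.47175 = 0.52825
D = 0.52825 < 0.8 → No.

No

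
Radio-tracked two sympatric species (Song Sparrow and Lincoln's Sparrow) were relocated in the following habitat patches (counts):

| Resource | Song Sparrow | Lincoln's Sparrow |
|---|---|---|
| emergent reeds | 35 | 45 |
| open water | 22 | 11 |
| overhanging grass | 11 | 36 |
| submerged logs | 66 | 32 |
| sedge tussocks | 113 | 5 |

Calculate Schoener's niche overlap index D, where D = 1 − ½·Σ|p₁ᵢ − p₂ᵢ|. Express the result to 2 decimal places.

0.56

Proportions for Song Sparrow (n=247): 35/247=0.1417, 22/247=0.0891, 11/247=0.0445, 66/247=0.2672, 113/247=0.4575
Proportions for Lincoln's Sparrow (n=129): 45/129=0.3488, 11/129=0.0853, 36/129=0.2791, 32/129=0.2481, 5/129=0.0388
Σ|p₁ᵢ − p₂ᵢ| = 0.2071 + 0.0038 + 0.2346 + 0.0191 + 0.4187 = 0.8833
D = 1 − ½ × 0.8833 = 1 − 0.44165 = 0.55835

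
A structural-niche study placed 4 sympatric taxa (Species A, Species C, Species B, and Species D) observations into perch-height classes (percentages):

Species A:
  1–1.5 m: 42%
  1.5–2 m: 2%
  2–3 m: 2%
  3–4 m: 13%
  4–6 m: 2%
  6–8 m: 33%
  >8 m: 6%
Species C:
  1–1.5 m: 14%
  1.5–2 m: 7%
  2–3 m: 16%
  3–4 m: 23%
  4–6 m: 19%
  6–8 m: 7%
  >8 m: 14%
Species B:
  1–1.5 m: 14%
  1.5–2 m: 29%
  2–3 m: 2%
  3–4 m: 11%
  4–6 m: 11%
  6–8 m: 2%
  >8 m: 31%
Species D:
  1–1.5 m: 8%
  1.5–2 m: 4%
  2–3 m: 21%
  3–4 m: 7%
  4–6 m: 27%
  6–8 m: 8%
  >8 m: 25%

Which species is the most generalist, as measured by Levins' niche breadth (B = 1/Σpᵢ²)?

Convert percentages to proportions (divide by 100).
Σp_Aᵢ² = 0.42² + 0.02² + 0.02² + 0.13² + 0.02² + 0.33² + 0.06² = 0.1764 + 0.0004 + 0.0004 + 0.0169 + 0.0004 + 0.1089 + 0.0036 = 0.3070
B_A = 1 / 0.3070 = 3.2573
Σp_Cᵢ² = 0.14² + 0.07² + 0.16² + 0.23² + 0.19² + 0.07² + 0.14² = 0.0196 + 0.0049 + 0.0256 + 0.0529 + 0.0361 + 0.0049 + 0.0196 = 0.1636
B_C = 1 / 0.1636 = 6.1125
Σp_Bᵢ² = 0.14² + 0.29² + 0.02² + 0.11² + 0.11² + 0.02² + 0.31² = 0.0196 + 0.0841 + 0.0004 + 0.0121 + 0.0121 + 0.0004 + 0.0961 = 0.2248
B_B = 1 / 0.2248 = 4.4484
Σp_Dᵢ² = 0.08² + 0.04² + 0.21² + 0.07² + 0.27² + 0.08² + 0.25² = 0.0064 + 0.0016 + 0.0441 + 0.0049 + 0.0729 + 0.0064 + 0.0625 = 0.1988
B_D = 1 / 0.1988 = 5.0302
Highest B → broadest niche (most generalist): Species C (B = 6.11).

Species C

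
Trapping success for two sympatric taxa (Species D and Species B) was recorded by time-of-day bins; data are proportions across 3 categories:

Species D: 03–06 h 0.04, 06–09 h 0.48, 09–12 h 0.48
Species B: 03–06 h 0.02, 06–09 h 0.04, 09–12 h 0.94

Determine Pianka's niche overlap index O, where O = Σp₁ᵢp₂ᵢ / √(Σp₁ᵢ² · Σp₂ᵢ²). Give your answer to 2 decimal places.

0.74

Σ p₁ᵢp₂ᵢ = 0.0008 + 0.0192 + 0.4512 = 0.4712
Σp_1ᵢ² = 0.04² + 0.48² + 0.48² = 0.0016 + 0.2304 + 0.2304 = 0.4624
Σp_2ᵢ² = 0.02² + 0.04² + 0.94² = 0.0004 + 0.0016 + 0.8836 = 0.8856
O = 0.4712 / √(0.4624 × 0.8856) = 0.4712 / 0.63992 = 0.7363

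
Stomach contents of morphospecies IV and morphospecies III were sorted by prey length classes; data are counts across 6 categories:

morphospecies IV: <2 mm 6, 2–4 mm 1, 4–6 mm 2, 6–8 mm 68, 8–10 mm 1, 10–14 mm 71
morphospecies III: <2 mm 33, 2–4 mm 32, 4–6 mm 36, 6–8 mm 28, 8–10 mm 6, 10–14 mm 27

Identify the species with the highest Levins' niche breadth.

Proportions for morphospecies IV (n=149): 6/149=0.0403, 1/149=0.0067, 2/149=0.0134, 68/149=0.4564, 1/149=0.0067, 71/149=0.4765
Proportions for morphospecies III (n=162): 33/162=0.2037, 32/162=0.1975, 36/162=0.2222, 28/162=0.1728, 6/162=0.0370, 27/162=0.1667
Σp_IVᵢ² = 0.0403² + 0.0067² + 0.0134² + 0.4564² + 0.0067² + 0.4765² = 0.001624 + 0.000045 + 0.000180 + 0.208301 + 0.000045 + 0.227052 = 0.437247
B_IV = 1 / 0.437247 = 2.2870
Σp_IIIᵢ² = 0.2037² + 0.1975² + 0.2222² + 0.1728² + 0.0370² + 0.1667² = 0.041494 + 0.039006 + 0.049373 + 0.029860 + 0.001369 + 0.027789 = 0.188891
B_III = 1 / 0.188891 = 5.2941
Highest B → broadest niche (most generalist): morphospecies III (B = 5.29).

morphospecies III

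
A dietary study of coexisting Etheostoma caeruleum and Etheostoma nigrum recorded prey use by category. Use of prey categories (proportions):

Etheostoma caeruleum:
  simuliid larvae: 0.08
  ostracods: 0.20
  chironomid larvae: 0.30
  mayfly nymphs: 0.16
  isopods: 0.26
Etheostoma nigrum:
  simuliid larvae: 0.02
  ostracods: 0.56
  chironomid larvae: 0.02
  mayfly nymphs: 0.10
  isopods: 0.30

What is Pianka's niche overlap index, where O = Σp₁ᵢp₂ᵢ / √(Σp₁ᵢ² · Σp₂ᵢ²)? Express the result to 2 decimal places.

0.69

Σ p₁ᵢp₂ᵢ = 0.0016 + 0.1120 + 0.0060 + 0.0160 + 0.0780 = 0.2136
Σp_1ᵢ² = 0.08² + 0.20² + 0.30² + 0.16² + 0.26² = 0.0064 + 0.0400 + 0.0900 + 0.0256 + 0.0676 = 0.2296
Σp_2ᵢ² = 0.02² + 0.56² + 0.02² + 0.10² + 0.30² = 0.0004 + 0.3136 + 0.0004 + 0.0100 + 0.0900 = 0.4144
O = 0.2136 / √(0.2296 × 0.4144) = 0.2136 / 0.30846 = 0.6925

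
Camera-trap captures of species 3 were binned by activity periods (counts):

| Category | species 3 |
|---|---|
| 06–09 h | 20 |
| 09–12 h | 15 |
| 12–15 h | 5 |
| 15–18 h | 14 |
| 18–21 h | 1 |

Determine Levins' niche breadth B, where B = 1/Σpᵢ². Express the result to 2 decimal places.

3.57

Proportions for species 3 (n=55): 20/55=0.3636, 15/55=0.2727, 5/55=0.0909, 14/55=0.2545, 1/55=0.0182
Σpᵢ² = 0.3636² + 0.2727² + 0.0909² + 0.2545² + 0.0182² = 0.132205 + 0.074365 + 0.008263 + 0.064770 + 0.000331 = 0.279934
B = 1 / 0.279934 = 3.5723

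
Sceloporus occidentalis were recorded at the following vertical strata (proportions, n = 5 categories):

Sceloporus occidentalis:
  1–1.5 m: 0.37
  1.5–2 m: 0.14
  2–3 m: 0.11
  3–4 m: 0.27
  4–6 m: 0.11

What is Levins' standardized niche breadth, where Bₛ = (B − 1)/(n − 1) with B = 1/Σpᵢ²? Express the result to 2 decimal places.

Σpᵢ² = 0.37² + 0.14² + 0.11² + 0.27² + 0.11² = 0.1369 + 0.0196 + 0.0121 + 0.0729 + 0.0121 = 0.2536
B = 1 / 0.2536 = 3.9432
Bₛ = (B − 1)/(n − 1) = (3.9432 − 1)/(5 − 1) = 2.9432/4 = 0.7358

0.74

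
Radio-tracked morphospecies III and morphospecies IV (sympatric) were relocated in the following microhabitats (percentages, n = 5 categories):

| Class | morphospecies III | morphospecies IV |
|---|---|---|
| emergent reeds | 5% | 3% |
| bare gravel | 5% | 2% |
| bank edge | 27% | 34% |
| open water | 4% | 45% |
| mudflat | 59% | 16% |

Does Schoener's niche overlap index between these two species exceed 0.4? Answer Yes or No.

Yes

Convert percentages to proportions (divide by 100).
Σ|p₁ᵢ − p₂ᵢ| = 0.02 + 0.03 + 0.07 + 0.41 + 0.43 = 0.96
D = 1 − ½ × 0.96 = 1 − 0.480 = 0.5200
D = 0.5200 > 0.4 → Yes.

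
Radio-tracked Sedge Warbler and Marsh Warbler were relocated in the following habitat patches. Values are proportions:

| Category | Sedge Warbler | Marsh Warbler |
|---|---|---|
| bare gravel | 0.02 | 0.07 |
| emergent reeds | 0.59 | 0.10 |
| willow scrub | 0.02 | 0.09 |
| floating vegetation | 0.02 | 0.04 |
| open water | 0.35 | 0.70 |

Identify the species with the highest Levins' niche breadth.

Σp_Sedgᵢ² = 0.02² + 0.59² + 0.02² + 0.02² + 0.35² = 0.0004 + 0.3481 + 0.0004 + 0.0004 + 0.1225 = 0.4718
B_Sedg = 1 / 0.4718 = 2.1195
Σp_Marsᵢ² = 0.07² + 0.10² + 0.09² + 0.04² + 0.70² = 0.0049 + 0.0100 + 0.0081 + 0.0016 + 0.4900 = 0.5146
B_Mars = 1 / 0.5146 = 1.9433
Highest B → broadest niche (most generalist): Sedge Warbler (B = 2.12).

Sedge Warbler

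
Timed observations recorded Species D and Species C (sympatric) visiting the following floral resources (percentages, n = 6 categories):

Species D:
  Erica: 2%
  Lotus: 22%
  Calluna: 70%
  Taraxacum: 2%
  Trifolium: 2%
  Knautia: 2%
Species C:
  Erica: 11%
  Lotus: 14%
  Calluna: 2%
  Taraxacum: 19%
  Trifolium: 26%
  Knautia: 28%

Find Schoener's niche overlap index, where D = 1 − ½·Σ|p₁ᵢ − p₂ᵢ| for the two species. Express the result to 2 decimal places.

0.24

Convert percentages to proportions (divide by 100).
Σ|p₁ᵢ − p₂ᵢ| = 0.09 + 0.08 + 0.68 + 0.17 + 0.24 + 0.26 = 1.52
D = 1 − ½ × 1.52 = 1 − 0.760 = 0.2400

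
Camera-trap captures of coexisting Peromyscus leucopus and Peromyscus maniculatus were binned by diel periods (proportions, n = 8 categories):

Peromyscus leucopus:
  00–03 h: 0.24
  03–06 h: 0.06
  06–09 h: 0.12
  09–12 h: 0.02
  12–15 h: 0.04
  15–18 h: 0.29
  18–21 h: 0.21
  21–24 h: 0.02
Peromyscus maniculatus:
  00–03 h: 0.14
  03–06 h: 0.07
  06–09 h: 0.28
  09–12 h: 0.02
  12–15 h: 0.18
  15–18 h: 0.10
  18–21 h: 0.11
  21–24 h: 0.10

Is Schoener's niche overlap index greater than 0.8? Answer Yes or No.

No

Σ|p₁ᵢ − p₂ᵢ| = 0.10 + 0.01 + 0.16 + 0.00 + 0.14 + 0.19 + 0.10 + 0.08 = 0.78
D = 1 − ½ × 0.78 = 1 − 0.390 = 0.6100
D = 0.6100 < 0.8 → No.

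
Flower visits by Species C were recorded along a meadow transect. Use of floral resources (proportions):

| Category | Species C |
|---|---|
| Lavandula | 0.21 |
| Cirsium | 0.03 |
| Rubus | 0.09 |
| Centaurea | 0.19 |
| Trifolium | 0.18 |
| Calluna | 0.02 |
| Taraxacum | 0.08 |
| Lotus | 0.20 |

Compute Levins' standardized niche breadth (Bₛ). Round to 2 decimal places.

0.71

Σpᵢ² = 0.21² + 0.03² + 0.09² + 0.19² + 0.18² + 0.02² + 0.08² + 0.20² = 0.0441 + 0.0009 + 0.0081 + 0.0361 + 0.0324 + 0.0004 + 0.0064 + 0.0400 = 0.1684
B = 1 / 0.1684 = 5.9382
Bₛ = (B − 1)/(n − 1) = (5.9382 − 1)/(8 − 1) = 4.9382/7 = 0.7055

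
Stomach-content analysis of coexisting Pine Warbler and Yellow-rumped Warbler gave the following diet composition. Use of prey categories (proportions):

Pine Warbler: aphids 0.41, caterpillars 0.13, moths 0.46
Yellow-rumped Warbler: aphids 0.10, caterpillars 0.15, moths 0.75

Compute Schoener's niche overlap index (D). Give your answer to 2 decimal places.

Σ|p₁ᵢ − p₂ᵢ| = 0.31 + 0.02 + 0.29 = 0.62
D = 1 − ½ × 0.62 = 1 − 0.310 = 0.6900

0.69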